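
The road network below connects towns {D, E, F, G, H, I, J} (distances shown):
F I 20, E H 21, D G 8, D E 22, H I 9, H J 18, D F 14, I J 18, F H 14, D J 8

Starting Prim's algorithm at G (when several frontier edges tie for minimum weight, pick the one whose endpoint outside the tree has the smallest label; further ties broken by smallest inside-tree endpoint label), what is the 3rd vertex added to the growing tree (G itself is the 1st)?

J

Prim, starting at G.
Step 1: frontier [D G 8] → take D G (8); add D.
Step 2: frontier [D J 8, D F 14, D E 22] → take D J (8); add J.
Step 3: frontier [D F 14, D E 22, H J 18, I J 18] → take D F (14); add F.
Step 4: frontier [D E 22, F H 14, F I 20, H J 18, I J 18] → take F H (14); add H.
Step 5: frontier [D E 22, F I 20, H I 9, E H 21, I J 18] → take H I (9); add I.
Step 6: frontier [D E 22, E H 21] → take E H (21); add E.
Vertex order: G, D, J, F, H, I, E. The 3rd vertex is J.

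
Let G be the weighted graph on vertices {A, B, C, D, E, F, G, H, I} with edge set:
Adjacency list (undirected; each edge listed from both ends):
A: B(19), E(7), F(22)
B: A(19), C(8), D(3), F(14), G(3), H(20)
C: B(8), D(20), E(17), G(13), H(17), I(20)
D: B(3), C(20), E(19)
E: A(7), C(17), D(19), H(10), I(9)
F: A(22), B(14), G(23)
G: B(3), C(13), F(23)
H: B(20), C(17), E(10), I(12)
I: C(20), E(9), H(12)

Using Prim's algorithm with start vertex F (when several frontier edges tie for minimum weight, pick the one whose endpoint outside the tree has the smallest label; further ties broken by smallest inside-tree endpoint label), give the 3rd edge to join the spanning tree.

B-G

Prim, starting at F.
Step 1: cheapest edge leaving the tree is B-F (14); add B.
Step 2: cheapest edge leaving the tree is B-D (3); add D.
Step 3: cheapest edge leaving the tree is B-G (3); add G.
Step 4: cheapest edge leaving the tree is B-C (8); add C.
Step 5: cheapest edge leaving the tree is C-E (17); add E.
Step 6: cheapest edge leaving the tree is A-E (7); add A.
Step 7: cheapest edge leaving the tree is E-I (9); add I.
Step 8: cheapest edge leaving the tree is E-H (10); add H.
The 3rd edge added is B-G.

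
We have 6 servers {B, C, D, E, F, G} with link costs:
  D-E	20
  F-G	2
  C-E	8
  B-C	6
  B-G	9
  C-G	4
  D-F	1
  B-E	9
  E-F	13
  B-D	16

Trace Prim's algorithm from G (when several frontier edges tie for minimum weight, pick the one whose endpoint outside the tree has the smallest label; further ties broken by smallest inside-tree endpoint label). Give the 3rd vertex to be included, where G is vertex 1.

D

Grow the tree from G using Prim:
Step 1: cheapest edge leaving the tree is F-G (2); add F.
Step 2: cheapest edge leaving the tree is D-F (1); add D.
Step 3: cheapest edge leaving the tree is C-G (4); add C.
Step 4: cheapest edge leaving the tree is B-C (6); add B.
Step 5: cheapest edge leaving the tree is C-E (8); add E.
Vertex order: G, F, D, C, B, E. The 3rd vertex is D.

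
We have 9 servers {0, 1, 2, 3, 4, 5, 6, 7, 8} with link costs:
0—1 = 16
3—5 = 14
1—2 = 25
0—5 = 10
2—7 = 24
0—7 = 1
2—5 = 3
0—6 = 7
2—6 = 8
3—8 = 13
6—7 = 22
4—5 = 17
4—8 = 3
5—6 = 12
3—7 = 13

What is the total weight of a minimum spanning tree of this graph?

Kruskal: consider edges lightest-first.
0—7 (1): add — endpoints in different components.
2—5 (3): add — endpoints in different components.
4—8 (3): add — endpoints in different components.
0—6 (7): add — endpoints in different components.
2—6 (8): add — endpoints in different components.
0—5 (10): skip — 0 and 5 already connected.
5—6 (12): skip — 5 and 6 already connected.
3—7 (13): add — endpoints in different components.
3—8 (13): add — endpoints in different components.
3—5 (14): skip — 3 and 5 already connected.
0—1 (16): add — endpoints in different components.
MST edges: 0—7, 2—5, 4—8, 0—6, 2—6, 3—7, 3—8, 0—1; total weight 1+3+3+7+8+13+13+16 = 64.

64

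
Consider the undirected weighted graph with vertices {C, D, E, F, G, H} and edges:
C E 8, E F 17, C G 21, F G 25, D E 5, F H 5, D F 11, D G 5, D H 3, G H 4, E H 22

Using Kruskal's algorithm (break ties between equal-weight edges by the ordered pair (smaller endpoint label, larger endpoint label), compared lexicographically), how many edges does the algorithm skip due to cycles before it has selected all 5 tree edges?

Sort edges by weight, then run Kruskal:
D H (3): add. Components now {C} {D,H} {E} {F} {G}
G H (4): add. Components now {C} {D,G,H} {E} {F}
D E (5): add. Components now {C} {D,E,G,H} {F}
D G (5): skip — D and G already connected.
F H (5): add. Components now {C} {D,E,F,G,H}
C E (8): add. Components now {C,D,E,F,G,H}
Edges rejected before the tree was complete: 1.

1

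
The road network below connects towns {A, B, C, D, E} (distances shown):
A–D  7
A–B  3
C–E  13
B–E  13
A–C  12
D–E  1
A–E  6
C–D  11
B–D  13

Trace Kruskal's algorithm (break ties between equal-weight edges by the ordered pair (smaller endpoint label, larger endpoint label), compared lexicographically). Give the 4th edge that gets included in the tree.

Kruskal's algorithm — process edges by increasing weight (ties by edge label):
D–E (1): add — endpoints in different components.
A–B (3): add — endpoints in different components.
A–E (6): add — endpoints in different components.
A–D (7): skip — A and D already connected.
C–D (11): add — endpoints in different components.
The 4th edge added is C–D.

C-D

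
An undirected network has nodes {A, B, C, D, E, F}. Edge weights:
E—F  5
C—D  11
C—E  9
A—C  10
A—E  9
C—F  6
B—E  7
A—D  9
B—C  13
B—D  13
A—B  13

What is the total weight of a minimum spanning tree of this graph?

Prim, starting at E.
Step 1: cheapest edge leaving the tree is E—F (5); add F.
Step 2: cheapest edge leaving the tree is C—F (6); add C.
Step 3: cheapest edge leaving the tree is B—E (7); add B.
Step 4: cheapest edge leaving the tree is A—E (9); add A.
Step 5: cheapest edge leaving the tree is A—D (9); add D.
MST edges: E—F, C—F, B—E, A—E, A—D; total weight 5+6+7+9+9 = 36.

36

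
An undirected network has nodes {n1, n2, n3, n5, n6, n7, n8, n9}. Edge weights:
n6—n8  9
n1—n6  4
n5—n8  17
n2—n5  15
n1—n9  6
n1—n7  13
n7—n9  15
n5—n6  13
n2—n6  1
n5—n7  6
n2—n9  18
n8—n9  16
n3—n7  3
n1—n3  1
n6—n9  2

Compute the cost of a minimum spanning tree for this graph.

26

Prim's algorithm from n3:
Step 1: cheapest edge leaving the tree is n1—n3 (1); add n1.
Step 2: cheapest edge leaving the tree is n3—n7 (3); add n7.
Step 3: cheapest edge leaving the tree is n1—n6 (4); add n6.
Step 4: cheapest edge leaving the tree is n2—n6 (1); add n2.
Step 5: cheapest edge leaving the tree is n6—n9 (2); add n9.
Step 6: cheapest edge leaving the tree is n5—n7 (6); add n5.
Step 7: cheapest edge leaving the tree is n6—n8 (9); add n8.
MST edges: n1—n3, n3—n7, n1—n6, n2—n6, n6—n9, n5—n7, n6—n8; total weight 1+3+4+1+2+6+9 = 26.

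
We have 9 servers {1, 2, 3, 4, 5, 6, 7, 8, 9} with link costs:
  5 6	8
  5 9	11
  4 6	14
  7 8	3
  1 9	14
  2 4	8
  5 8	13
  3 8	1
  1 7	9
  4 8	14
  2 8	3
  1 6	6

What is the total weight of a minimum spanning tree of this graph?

Prim's algorithm from 9:
Step 1: frontier [5 9 11, 1 9 14] → take 5 9 (11); add 5.
Step 2: frontier [5 6 8, 5 8 13, 1 9 14] → take 5 6 (8); add 6.
Step 3: frontier [5 8 13, 1 6 6, 4 6 14, 1 9 14] → take 1 6 (6); add 1.
Step 4: frontier [1 7 9, 5 8 13, 4 6 14] → take 1 7 (9); add 7.
Step 5: frontier [5 8 13, 4 6 14, 7 8 3] → take 7 8 (3); add 8.
Step 6: frontier [4 6 14, 3 8 1, 2 8 3, 4 8 14] → take 3 8 (1); add 3.
Step 7: frontier [4 6 14, 2 8 3, 4 8 14] → take 2 8 (3); add 2.
Step 8: frontier [2 4 8, 4 6 14, 4 8 14] → take 2 4 (8); add 4.
MST edges: 5 9, 5 6, 1 6, 1 7, 7 8, 3 8, 2 8, 2 4; total weight 11+8+6+9+3+1+3+8 = 49.

49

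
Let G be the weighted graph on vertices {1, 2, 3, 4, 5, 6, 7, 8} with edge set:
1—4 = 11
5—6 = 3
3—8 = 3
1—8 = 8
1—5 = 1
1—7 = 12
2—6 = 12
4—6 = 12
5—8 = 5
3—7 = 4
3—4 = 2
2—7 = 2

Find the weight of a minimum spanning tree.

20

Kruskal's algorithm — process edges by increasing weight (ties by edge label):
1—5 (1): add — endpoints in different components.
2—7 (2): add — endpoints in different components.
3—4 (2): add — endpoints in different components.
3—8 (3): add — endpoints in different components.
5—6 (3): add — endpoints in different components.
3—7 (4): add — endpoints in different components.
5—8 (5): add — endpoints in different components.
MST edges: 1—5, 2—7, 3—4, 3—8, 5—6, 3—7, 5—8; total weight 1+2+2+3+3+4+5 = 20.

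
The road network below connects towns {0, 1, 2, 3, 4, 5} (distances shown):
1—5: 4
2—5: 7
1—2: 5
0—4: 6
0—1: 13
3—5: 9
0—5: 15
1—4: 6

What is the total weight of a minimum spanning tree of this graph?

Kruskal: consider edges lightest-first.
1—5 (4): add. Components now {0} {1,5} {2} {3} {4}
1—2 (5): add. Components now {0} {1,2,5} {3} {4}
0—4 (6): add. Components now {0,4} {1,2,5} {3}
1—4 (6): add. Components now {0,1,2,4,5} {3}
2—5 (7): skip — 2 and 5 already connected.
3—5 (9): add. Components now {0,1,2,3,4,5}
MST edges: 1—5, 1—2, 0—4, 1—4, 3—5; total weight 4+5+6+6+9 = 30.

30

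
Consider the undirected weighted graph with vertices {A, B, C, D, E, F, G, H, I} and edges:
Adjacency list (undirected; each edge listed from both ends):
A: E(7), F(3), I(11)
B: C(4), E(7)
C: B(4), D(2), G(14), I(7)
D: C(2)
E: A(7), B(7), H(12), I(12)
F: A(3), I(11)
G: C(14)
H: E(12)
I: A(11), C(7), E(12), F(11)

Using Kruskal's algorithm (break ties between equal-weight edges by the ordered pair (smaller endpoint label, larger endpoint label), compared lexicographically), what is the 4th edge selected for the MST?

Kruskal's algorithm — process edges by increasing weight (ties by edge label):
C–D (2): add — endpoints in different components.
A–F (3): add — endpoints in different components.
B–C (4): add — endpoints in different components.
A–E (7): add — endpoints in different components.
B–E (7): add — endpoints in different components.
C–I (7): add — endpoints in different components.
A–I (11): skip — A and I already connected.
F–I (11): skip — F and I already connected.
E–H (12): add — endpoints in different components.
E–I (12): skip — E and I already connected.
C–G (14): add — endpoints in different components.
The 4th edge added is A–E.

A-E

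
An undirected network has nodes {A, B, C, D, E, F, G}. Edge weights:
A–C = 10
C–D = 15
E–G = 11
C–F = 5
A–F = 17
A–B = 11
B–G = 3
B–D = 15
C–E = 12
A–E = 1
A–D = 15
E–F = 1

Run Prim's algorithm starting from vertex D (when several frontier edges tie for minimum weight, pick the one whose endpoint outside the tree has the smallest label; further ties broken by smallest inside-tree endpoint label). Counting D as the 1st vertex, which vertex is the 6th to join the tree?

B

Prim's algorithm from D:
Step 1: cheapest edge leaving the tree is A–D (15); add A.
Step 2: cheapest edge leaving the tree is A–E (1); add E.
Step 3: cheapest edge leaving the tree is E–F (1); add F.
Step 4: cheapest edge leaving the tree is C–F (5); add C.
Step 5: cheapest edge leaving the tree is A–B (11); add B.
Step 6: cheapest edge leaving the tree is B–G (3); add G.
Vertex order: D, A, E, F, C, B, G. The 6th vertex is B.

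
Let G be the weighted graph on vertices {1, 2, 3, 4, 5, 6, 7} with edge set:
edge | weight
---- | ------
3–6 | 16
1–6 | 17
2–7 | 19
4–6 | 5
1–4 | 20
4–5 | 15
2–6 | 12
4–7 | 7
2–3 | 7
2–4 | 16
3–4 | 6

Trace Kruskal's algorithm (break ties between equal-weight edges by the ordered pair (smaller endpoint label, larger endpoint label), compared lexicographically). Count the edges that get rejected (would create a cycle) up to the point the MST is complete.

Sort edges by weight, then run Kruskal:
4–6 (5): add — endpoints in different components.
3–4 (6): add — endpoints in different components.
2–3 (7): add — endpoints in different components.
4–7 (7): add — endpoints in different components.
2–6 (12): skip — 2 and 6 already connected.
4–5 (15): add — endpoints in different components.
2–4 (16): skip — 2 and 4 already connected.
3–6 (16): skip — 3 and 6 already connected.
1–6 (17): add — endpoints in different components.
Edges rejected before the tree was complete: 3.

3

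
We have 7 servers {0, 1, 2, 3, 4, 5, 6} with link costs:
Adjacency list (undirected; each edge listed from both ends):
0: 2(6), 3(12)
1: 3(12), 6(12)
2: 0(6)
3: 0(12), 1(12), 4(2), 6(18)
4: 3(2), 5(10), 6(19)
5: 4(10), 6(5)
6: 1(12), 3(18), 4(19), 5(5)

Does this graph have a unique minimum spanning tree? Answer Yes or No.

Kruskal's algorithm — process edges by increasing weight (ties by edge label):
3-4 (2): add — endpoints in different components.
5-6 (5): add — endpoints in different components.
0-2 (6): add — endpoints in different components.
4-5 (10): add — endpoints in different components.
0-3 (12): add — endpoints in different components.
1-3 (12): add — endpoints in different components.
Non-tree edge 1-6 has weight 12, equal to the heaviest edge on its tree cycle — swapping gives another MST of the same weight. Not unique.

No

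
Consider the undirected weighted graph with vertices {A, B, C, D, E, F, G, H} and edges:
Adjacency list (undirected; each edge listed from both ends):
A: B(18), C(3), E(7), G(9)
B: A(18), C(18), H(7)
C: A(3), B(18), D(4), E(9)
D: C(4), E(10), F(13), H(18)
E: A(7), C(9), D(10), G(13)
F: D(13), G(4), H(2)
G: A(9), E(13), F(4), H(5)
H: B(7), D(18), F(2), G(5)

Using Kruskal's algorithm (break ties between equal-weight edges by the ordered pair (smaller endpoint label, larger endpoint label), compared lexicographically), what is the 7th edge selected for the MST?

Sort edges by weight, then run Kruskal:
F–H (2): add — endpoints in different components.
A–C (3): add — endpoints in different components.
C–D (4): add — endpoints in different components.
F–G (4): add — endpoints in different components.
G–H (5): skip — G and H already connected.
A–E (7): add — endpoints in different components.
B–H (7): add — endpoints in different components.
A–G (9): add — endpoints in different components.
The 7th edge added is A–G.

A-G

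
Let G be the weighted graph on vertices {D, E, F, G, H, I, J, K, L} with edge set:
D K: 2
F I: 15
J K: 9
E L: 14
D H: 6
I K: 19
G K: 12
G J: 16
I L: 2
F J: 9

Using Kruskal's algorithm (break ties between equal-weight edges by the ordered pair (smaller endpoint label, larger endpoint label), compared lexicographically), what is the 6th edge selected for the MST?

Kruskal's algorithm — process edges by increasing weight (ties by edge label):
D K (2): add — endpoints in different components.
I L (2): add — endpoints in different components.
D H (6): add — endpoints in different components.
F J (9): add — endpoints in different components.
J K (9): add — endpoints in different components.
G K (12): add — endpoints in different components.
E L (14): add — endpoints in different components.
F I (15): add — endpoints in different components.
The 6th edge added is G K.

G-K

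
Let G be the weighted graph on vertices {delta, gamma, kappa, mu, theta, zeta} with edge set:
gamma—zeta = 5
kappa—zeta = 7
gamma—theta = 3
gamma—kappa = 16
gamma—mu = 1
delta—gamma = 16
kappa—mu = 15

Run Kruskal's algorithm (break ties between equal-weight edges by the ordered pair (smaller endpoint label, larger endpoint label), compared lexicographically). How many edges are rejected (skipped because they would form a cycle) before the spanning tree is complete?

1

Sort edges by weight, then run Kruskal:
gamma—mu (1): add. Components now {zeta} {delta} {theta} {kappa} {gamma,mu}
gamma—theta (3): add. Components now {zeta} {delta} {gamma,mu,theta} {kappa}
gamma—zeta (5): add. Components now {gamma,mu,theta,zeta} {delta} {kappa}
kappa—zeta (7): add. Components now {gamma,kappa,mu,theta,zeta} {delta}
kappa—mu (15): skip — kappa and mu already connected.
delta—gamma (16): add. Components now {delta,gamma,kappa,mu,theta,zeta}
Edges rejected before the tree was complete: 1.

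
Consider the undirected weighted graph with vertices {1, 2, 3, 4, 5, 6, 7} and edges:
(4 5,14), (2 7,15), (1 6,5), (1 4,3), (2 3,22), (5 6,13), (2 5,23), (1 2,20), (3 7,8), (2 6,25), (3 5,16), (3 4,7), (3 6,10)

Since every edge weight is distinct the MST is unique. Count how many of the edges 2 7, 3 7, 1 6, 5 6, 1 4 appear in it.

Sort edges by weight, then run Kruskal:
1 4 (3): add — endpoints in different components.
1 6 (5): add — endpoints in different components.
3 4 (7): add — endpoints in different components.
3 7 (8): add — endpoints in different components.
3 6 (10): skip — 3 and 6 already connected.
5 6 (13): add — endpoints in different components.
4 5 (14): skip — 4 and 5 already connected.
2 7 (15): add — endpoints in different components.
MST edge set: {1 4, 1 6, 3 4, 3 7, 5 6, 2 7}.
Of the listed edges, {2 7, 3 7, 1 6, 5 6, 1 4} are in the MST → 5.

5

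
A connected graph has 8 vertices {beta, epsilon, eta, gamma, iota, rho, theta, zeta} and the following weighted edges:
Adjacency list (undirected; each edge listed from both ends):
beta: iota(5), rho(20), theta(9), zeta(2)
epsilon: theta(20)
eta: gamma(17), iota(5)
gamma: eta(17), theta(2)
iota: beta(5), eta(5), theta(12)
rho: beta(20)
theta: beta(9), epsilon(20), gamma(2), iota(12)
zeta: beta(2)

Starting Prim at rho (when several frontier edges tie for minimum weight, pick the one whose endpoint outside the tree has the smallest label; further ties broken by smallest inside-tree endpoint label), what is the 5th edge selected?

Prim, starting at rho.
Step 1: frontier [beta—rho 20] → take beta—rho (20); add beta.
Step 2: frontier [beta—zeta 2, beta—iota 5, beta—theta 9] → take beta—zeta (2); add zeta.
Step 3: frontier [beta—iota 5, beta—theta 9] → take beta—iota (5); add iota.
Step 4: frontier [beta—theta 9, eta—iota 5, iota—theta 12] → take eta—iota (5); add eta.
Step 5: frontier [beta—theta 9, eta—gamma 17, iota—theta 12] → take beta—theta (9); add theta.
Step 6: frontier [eta—gamma 17, gamma—theta 2, epsilon—theta 20] → take gamma—theta (2); add gamma.
Step 7: frontier [epsilon—theta 20] → take epsilon—theta (20); add epsilon.
The 5th edge added is beta—theta.

beta-theta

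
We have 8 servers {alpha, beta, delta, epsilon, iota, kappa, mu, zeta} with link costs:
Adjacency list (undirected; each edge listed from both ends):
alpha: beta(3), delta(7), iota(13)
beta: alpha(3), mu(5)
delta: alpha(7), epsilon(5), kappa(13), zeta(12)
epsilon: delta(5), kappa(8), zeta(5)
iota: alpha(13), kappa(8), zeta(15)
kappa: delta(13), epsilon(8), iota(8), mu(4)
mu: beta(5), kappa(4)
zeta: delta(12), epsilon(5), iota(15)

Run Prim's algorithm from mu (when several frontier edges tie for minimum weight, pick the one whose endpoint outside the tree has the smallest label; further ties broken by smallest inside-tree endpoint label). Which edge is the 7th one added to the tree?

iota-kappa

Prim's algorithm from mu:
Step 1: frontier [kappa—mu 4, beta—mu 5] → take kappa—mu (4); add kappa.
Step 2: frontier [epsilon—kappa 8, iota—kappa 8, delta—kappa 13, beta—mu 5] → take beta—mu (5); add beta.
Step 3: frontier [alpha—beta 3, epsilon—kappa 8, iota—kappa 8, delta—kappa 13] → take alpha—beta (3); add alpha.
Step 4: frontier [alpha—delta 7, alpha—iota 13, epsilon—kappa 8, iota—kappa 8, delta—kappa 13] → take alpha—delta (7); add delta.
Step 5: frontier [alpha—iota 13, delta—epsilon 5, delta—zeta 12, epsilon—kappa 8, iota—kappa 8] → take delta—epsilon (5); add epsilon.
Step 6: frontier [alpha—iota 13, delta—zeta 12, epsilon—zeta 5, iota—kappa 8] → take epsilon—zeta (5); add zeta.
Step 7: frontier [alpha—iota 13, iota—kappa 8, iota—zeta 15] → take iota—kappa (8); add iota.
The 7th edge added is iota—kappa.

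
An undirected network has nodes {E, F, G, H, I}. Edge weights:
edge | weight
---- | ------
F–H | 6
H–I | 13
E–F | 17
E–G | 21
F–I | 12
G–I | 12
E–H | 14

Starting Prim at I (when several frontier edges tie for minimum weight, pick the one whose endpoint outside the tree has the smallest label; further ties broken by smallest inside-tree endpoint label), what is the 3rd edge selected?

G-I

Prim's algorithm from I:
Step 1: frontier [F–I 12, G–I 12, H–I 13] → take F–I (12); add F.
Step 2: frontier [F–H 6, E–F 17, G–I 12, H–I 13] → take F–H (6); add H.
Step 3: frontier [E–F 17, E–H 14, G–I 12] → take G–I (12); add G.
Step 4: frontier [E–F 17, E–G 21, E–H 14] → take E–H (14); add E.
The 3rd edge added is G–I.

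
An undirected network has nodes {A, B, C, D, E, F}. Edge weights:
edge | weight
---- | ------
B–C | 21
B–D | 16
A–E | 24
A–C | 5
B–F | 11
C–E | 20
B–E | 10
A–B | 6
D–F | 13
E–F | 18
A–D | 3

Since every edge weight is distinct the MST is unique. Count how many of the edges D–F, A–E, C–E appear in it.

0

Kruskal's algorithm — process edges by increasing weight (ties by edge label):
A–D (3): add. Components now {A,D} {B} {C} {E} {F}
A–C (5): add. Components now {A,C,D} {B} {E} {F}
A–B (6): add. Components now {A,B,C,D} {E} {F}
B–E (10): add. Components now {A,B,C,D,E} {F}
B–F (11): add. Components now {A,B,C,D,E,F}
MST edge set: {A–D, A–C, A–B, B–E, B–F}.
Of the listed edges, {} are in the MST → 0.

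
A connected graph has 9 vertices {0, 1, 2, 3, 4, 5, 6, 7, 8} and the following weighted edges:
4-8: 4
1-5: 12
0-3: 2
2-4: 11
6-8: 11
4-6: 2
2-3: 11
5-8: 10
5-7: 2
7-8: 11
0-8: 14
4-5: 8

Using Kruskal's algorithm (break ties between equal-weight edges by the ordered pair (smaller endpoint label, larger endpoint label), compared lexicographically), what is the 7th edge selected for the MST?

2-4

Sort edges by weight, then run Kruskal:
0-3 (2): add — endpoints in different components.
4-6 (2): add — endpoints in different components.
5-7 (2): add — endpoints in different components.
4-8 (4): add — endpoints in different components.
4-5 (8): add — endpoints in different components.
5-8 (10): skip — 5 and 8 already connected.
2-3 (11): add — endpoints in different components.
2-4 (11): add — endpoints in different components.
6-8 (11): skip — 6 and 8 already connected.
7-8 (11): skip — 7 and 8 already connected.
1-5 (12): add — endpoints in different components.
The 7th edge added is 2-4.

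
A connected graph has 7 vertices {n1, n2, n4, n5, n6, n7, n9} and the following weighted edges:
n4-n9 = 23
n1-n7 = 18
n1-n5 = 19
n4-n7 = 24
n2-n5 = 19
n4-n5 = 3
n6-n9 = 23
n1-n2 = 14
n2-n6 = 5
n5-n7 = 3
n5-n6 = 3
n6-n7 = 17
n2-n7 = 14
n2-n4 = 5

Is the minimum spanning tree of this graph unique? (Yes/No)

Kruskal's algorithm — process edges by increasing weight (ties by edge label):
n4-n5 (3): add — endpoints in different components.
n5-n6 (3): add — endpoints in different components.
n5-n7 (3): add — endpoints in different components.
n2-n4 (5): add — endpoints in different components.
n2-n6 (5): skip — n6 and n2 already connected.
n1-n2 (14): add — endpoints in different components.
n2-n7 (14): skip — n7 and n2 already connected.
n6-n7 (17): skip — n7 and n6 already connected.
n1-n7 (18): skip — n7 and n1 already connected.
n1-n5 (19): skip — n5 and n1 already connected.
n2-n5 (19): skip — n5 and n2 already connected.
n4-n9 (23): add — endpoints in different components.
Non-tree edge n2-n6 has weight 5, equal to the heaviest edge on its tree cycle — swapping gives another MST of the same weight. Not unique.

No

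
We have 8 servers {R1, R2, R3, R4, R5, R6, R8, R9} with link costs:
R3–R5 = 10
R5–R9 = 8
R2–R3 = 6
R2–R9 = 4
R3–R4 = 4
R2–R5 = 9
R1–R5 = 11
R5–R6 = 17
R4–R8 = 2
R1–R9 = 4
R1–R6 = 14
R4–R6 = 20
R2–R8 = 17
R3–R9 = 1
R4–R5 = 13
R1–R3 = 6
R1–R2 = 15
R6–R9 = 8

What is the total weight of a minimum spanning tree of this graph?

Sort edges by weight, then run Kruskal:
R3–R9 (1): add — endpoints in different components.
R4–R8 (2): add — endpoints in different components.
R1–R9 (4): add — endpoints in different components.
R2–R9 (4): add — endpoints in different components.
R3–R4 (4): add — endpoints in different components.
R1–R3 (6): skip — R1 and R3 already connected.
R2–R3 (6): skip — R2 and R3 already connected.
R5–R9 (8): add — endpoints in different components.
R6–R9 (8): add — endpoints in different components.
MST edges: R3–R9, R4–R8, R1–R9, R2–R9, R3–R4, R5–R9, R6–R9; total weight 1+2+4+4+4+8+8 = 31.

31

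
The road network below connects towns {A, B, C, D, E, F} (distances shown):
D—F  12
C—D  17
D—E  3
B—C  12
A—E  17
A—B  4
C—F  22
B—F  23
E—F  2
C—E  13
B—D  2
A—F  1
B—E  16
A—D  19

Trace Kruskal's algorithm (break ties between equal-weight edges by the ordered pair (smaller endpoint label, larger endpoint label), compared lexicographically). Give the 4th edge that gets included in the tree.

D-E

Kruskal's algorithm — process edges by increasing weight (ties by edge label):
A—F (1): add. Components now {A,F} {B} {C} {D} {E}
B—D (2): add. Components now {A,F} {B,D} {C} {E}
E—F (2): add. Components now {A,E,F} {B,D} {C}
D—E (3): add. Components now {A,B,D,E,F} {C}
A—B (4): skip — A and B already connected.
B—C (12): add. Components now {A,B,C,D,E,F}
The 4th edge added is D—E.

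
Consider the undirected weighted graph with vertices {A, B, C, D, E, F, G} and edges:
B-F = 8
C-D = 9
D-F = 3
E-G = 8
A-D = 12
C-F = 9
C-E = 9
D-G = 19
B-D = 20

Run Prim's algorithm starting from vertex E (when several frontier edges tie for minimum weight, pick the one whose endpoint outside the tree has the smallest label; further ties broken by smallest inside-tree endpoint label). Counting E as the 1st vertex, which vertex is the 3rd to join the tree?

Prim, starting at E.
Step 1: frontier [E-G 8, C-E 9] → take E-G (8); add G.
Step 2: frontier [C-E 9, D-G 19] → take C-E (9); add C.
Step 3: frontier [C-D 9, C-F 9, D-G 19] → take C-D (9); add D.
Step 4: frontier [C-F 9, D-F 3, A-D 12, B-D 20] → take D-F (3); add F.
Step 5: frontier [A-D 12, B-D 20, B-F 8] → take B-F (8); add B.
Step 6: frontier [A-D 12] → take A-D (12); add A.
Vertex order: E, G, C, D, F, B, A. The 3rd vertex is C.

C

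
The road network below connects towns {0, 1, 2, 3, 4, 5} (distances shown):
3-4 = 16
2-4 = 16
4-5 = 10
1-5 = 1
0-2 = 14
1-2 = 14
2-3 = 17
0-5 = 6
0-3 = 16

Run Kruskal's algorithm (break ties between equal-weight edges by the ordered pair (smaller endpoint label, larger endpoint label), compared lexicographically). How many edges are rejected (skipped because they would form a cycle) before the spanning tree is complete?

Sort edges by weight, then run Kruskal:
1-5 (1): add — endpoints in different components.
0-5 (6): add — endpoints in different components.
4-5 (10): add — endpoints in different components.
0-2 (14): add — endpoints in different components.
1-2 (14): skip — 1 and 2 already connected.
0-3 (16): add — endpoints in different components.
Edges rejected before the tree was complete: 1.

1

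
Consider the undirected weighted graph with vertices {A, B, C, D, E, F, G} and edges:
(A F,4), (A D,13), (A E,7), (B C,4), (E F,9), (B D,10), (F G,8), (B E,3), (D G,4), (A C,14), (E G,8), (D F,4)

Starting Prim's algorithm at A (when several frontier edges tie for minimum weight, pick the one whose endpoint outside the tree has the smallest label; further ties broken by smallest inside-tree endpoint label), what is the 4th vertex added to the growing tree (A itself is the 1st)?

Grow the tree from A using Prim:
Step 1: frontier [A F 4, A E 7, A D 13, A C 14] → take A F (4); add F.
Step 2: frontier [A E 7, A D 13, A C 14, D F 4, F G 8, E F 9] → take D F (4); add D.
Step 3: frontier [A E 7, A C 14, D G 4, B D 10, F G 8, E F 9] → take D G (4); add G.
Step 4: frontier [A E 7, A C 14, B D 10, E F 9, E G 8] → take A E (7); add E.
Step 5: frontier [A C 14, B D 10, B E 3] → take B E (3); add B.
Step 6: frontier [A C 14, B C 4] → take B C (4); add C.
Vertex order: A, F, D, G, E, B, C. The 4th vertex is G.

G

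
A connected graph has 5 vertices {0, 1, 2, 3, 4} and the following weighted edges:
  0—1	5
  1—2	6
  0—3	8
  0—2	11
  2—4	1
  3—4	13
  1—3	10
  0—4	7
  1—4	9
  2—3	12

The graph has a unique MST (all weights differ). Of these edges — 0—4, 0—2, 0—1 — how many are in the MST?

Kruskal's algorithm — process edges by increasing weight (ties by edge label):
2—4 (1): add. Components now {0} {1} {2,4} {3}
0—1 (5): add. Components now {0,1} {2,4} {3}
1—2 (6): add. Components now {0,1,2,4} {3}
0—4 (7): skip — 0 and 4 already connected.
0—3 (8): add. Components now {0,1,2,3,4}
MST edge set: {2—4, 0—1, 1—2, 0—3}.
Of the listed edges, {0—1} are in the MST → 1.

1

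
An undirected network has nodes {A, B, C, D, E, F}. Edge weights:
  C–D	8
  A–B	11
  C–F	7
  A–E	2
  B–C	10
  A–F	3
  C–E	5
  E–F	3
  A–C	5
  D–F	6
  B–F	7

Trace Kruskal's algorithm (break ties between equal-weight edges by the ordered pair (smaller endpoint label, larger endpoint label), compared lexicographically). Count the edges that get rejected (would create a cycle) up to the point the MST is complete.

2

Kruskal's algorithm — process edges by increasing weight (ties by edge label):
A–E (2): add. Components now {A,E} {B} {C} {D} {F}
A–F (3): add. Components now {A,E,F} {B} {C} {D}
E–F (3): skip — E and F already connected.
A–C (5): add. Components now {A,C,E,F} {B} {D}
C–E (5): skip — C and E already connected.
D–F (6): add. Components now {A,C,D,E,F} {B}
B–F (7): add. Components now {A,B,C,D,E,F}
Edges rejected before the tree was complete: 2.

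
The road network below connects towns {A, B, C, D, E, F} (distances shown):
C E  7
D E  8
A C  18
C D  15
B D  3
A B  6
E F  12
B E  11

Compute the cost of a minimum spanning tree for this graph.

Sort edges by weight, then run Kruskal:
B D (3): add — endpoints in different components.
A B (6): add — endpoints in different components.
C E (7): add — endpoints in different components.
D E (8): add — endpoints in different components.
B E (11): skip — B and E already connected.
E F (12): add — endpoints in different components.
MST edges: B D, A B, C E, D E, E F; total weight 3+6+7+8+12 = 36.

36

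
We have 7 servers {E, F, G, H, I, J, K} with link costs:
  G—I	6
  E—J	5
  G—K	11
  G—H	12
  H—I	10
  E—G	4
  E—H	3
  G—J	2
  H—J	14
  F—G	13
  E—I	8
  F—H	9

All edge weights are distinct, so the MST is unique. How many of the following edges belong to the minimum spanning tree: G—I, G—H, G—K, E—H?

Sort edges by weight, then run Kruskal:
G—J (2): add — endpoints in different components.
E—H (3): add — endpoints in different components.
E—G (4): add — endpoints in different components.
E—J (5): skip — E and J already connected.
G—I (6): add — endpoints in different components.
E—I (8): skip — E and I already connected.
F—H (9): add — endpoints in different components.
H—I (10): skip — H and I already connected.
G—K (11): add — endpoints in different components.
MST edge set: {G—J, E—H, E—G, G—I, F—H, G—K}.
Of the listed edges, {G—I, G—K, E—H} are in the MST → 3.

3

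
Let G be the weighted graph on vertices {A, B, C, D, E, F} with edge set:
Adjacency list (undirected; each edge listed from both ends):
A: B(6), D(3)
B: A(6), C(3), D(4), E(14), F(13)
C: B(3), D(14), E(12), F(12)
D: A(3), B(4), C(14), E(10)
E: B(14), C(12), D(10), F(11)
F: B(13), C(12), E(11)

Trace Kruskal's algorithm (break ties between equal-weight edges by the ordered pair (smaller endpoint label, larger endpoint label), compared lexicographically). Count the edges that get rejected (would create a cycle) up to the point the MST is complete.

Kruskal's algorithm — process edges by increasing weight (ties by edge label):
A—D (3): add — endpoints in different components.
B—C (3): add — endpoints in different components.
B—D (4): add — endpoints in different components.
A—B (6): skip — A and B already connected.
D—E (10): add — endpoints in different components.
E—F (11): add — endpoints in different components.
Edges rejected before the tree was complete: 1.

1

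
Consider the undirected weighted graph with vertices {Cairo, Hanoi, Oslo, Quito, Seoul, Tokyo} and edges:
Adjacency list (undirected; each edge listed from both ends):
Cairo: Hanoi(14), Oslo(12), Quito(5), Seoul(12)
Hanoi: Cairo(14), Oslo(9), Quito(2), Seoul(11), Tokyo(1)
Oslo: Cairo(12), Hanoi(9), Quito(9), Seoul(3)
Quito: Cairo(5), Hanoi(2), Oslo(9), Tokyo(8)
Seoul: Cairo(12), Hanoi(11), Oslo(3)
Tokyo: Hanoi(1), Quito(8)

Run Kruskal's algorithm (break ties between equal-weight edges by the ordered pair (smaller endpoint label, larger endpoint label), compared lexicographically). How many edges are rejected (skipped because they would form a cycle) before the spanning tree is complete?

Kruskal: consider edges lightest-first.
Hanoi–Tokyo (1): add — endpoints in different components.
Hanoi–Quito (2): add — endpoints in different components.
Oslo–Seoul (3): add — endpoints in different components.
Cairo–Quito (5): add — endpoints in different components.
Quito–Tokyo (8): skip — Quito and Tokyo already connected.
Hanoi–Oslo (9): add — endpoints in different components.
Edges rejected before the tree was complete: 1.

1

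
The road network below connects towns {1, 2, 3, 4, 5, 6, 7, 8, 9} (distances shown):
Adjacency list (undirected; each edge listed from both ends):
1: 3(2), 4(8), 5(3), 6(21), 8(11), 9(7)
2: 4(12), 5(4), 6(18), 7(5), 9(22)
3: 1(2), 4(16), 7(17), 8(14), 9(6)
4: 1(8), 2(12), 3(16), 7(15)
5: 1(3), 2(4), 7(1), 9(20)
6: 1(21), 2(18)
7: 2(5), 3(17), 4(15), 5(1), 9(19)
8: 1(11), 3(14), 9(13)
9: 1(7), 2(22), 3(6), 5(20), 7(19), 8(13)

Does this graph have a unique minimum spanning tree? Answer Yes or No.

Kruskal: consider edges lightest-first.
5 7 (1): add — endpoints in different components.
1 3 (2): add — endpoints in different components.
1 5 (3): add — endpoints in different components.
2 5 (4): add — endpoints in different components.
2 7 (5): skip — 2 and 7 already connected.
3 9 (6): add — endpoints in different components.
1 9 (7): skip — 1 and 9 already connected.
1 4 (8): add — endpoints in different components.
1 8 (11): add — endpoints in different components.
2 4 (12): skip — 2 and 4 already connected.
8 9 (13): skip — 8 and 9 already connected.
3 8 (14): skip — 3 and 8 already connected.
4 7 (15): skip — 4 and 7 already connected.
3 4 (16): skip — 3 and 4 already connected.
3 7 (17): skip — 3 and 7 already connected.
2 6 (18): add — endpoints in different components.
Every non-tree edge has weight strictly greater than the heaviest edge on the tree path between its endpoints, so the MST is unique.

Yes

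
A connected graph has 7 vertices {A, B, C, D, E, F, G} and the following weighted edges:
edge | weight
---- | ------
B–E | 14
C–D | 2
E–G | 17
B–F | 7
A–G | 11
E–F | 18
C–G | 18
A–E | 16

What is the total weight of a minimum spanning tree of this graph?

Prim, starting at E.
Step 1: cheapest edge leaving the tree is B–E (14); add B.
Step 2: cheapest edge leaving the tree is B–F (7); add F.
Step 3: cheapest edge leaving the tree is A–E (16); add A.
Step 4: cheapest edge leaving the tree is A–G (11); add G.
Step 5: cheapest edge leaving the tree is C–G (18); add C.
Step 6: cheapest edge leaving the tree is C–D (2); add D.
MST edges: B–E, B–F, A–E, A–G, C–G, C–D; total weight 14+7+16+11+18+2 = 68.

68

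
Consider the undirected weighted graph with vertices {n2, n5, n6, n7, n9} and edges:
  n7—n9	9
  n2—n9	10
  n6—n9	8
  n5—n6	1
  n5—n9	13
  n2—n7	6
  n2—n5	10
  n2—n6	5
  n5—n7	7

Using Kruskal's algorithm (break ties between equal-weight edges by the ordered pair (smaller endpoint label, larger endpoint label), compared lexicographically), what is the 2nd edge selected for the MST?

Sort edges by weight, then run Kruskal:
n5—n6 (1): add. Components now {n7} {n5,n6} {n9} {n2}
n2—n6 (5): add. Components now {n7} {n2,n5,n6} {n9}
n2—n7 (6): add. Components now {n2,n5,n6,n7} {n9}
n5—n7 (7): skip — n7 and n5 already connected.
n6—n9 (8): add. Components now {n2,n5,n6,n7,n9}
The 2nd edge added is n2—n6.

n2-n6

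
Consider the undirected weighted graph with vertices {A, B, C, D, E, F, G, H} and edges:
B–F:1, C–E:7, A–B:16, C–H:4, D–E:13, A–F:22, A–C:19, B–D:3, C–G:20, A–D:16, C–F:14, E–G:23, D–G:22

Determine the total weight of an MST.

64

Grow the tree from G using Prim:
Step 1: cheapest edge leaving the tree is C–G (20); add C.
Step 2: cheapest edge leaving the tree is C–H (4); add H.
Step 3: cheapest edge leaving the tree is C–E (7); add E.
Step 4: cheapest edge leaving the tree is D–E (13); add D.
Step 5: cheapest edge leaving the tree is B–D (3); add B.
Step 6: cheapest edge leaving the tree is B–F (1); add F.
Step 7: cheapest edge leaving the tree is A–B (16); add A.
MST edges: C–G, C–H, C–E, D–E, B–D, B–F, A–B; total weight 20+4+7+13+3+1+16 = 64.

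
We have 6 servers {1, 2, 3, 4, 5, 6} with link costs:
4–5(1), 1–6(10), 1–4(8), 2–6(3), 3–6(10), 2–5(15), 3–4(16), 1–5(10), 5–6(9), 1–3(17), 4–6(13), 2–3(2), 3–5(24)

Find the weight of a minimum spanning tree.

23

Prim, starting at 3.
Step 1: cheapest edge leaving the tree is 2–3 (2); add 2.
Step 2: cheapest edge leaving the tree is 2–6 (3); add 6.
Step 3: cheapest edge leaving the tree is 5–6 (9); add 5.
Step 4: cheapest edge leaving the tree is 4–5 (1); add 4.
Step 5: cheapest edge leaving the tree is 1–4 (8); add 1.
MST edges: 2–3, 2–6, 5–6, 4–5, 1–4; total weight 2+3+9+1+8 = 23.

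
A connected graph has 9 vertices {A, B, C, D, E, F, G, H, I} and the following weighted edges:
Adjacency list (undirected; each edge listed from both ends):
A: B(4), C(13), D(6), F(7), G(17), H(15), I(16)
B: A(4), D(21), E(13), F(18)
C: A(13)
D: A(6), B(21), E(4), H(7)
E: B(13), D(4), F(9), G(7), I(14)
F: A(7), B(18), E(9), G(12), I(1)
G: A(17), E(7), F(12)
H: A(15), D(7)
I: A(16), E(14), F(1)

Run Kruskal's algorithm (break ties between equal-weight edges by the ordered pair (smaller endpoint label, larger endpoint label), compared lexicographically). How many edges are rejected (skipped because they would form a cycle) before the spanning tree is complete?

Kruskal's algorithm — process edges by increasing weight (ties by edge label):
F I (1): add — endpoints in different components.
A B (4): add — endpoints in different components.
D E (4): add — endpoints in different components.
A D (6): add — endpoints in different components.
A F (7): add — endpoints in different components.
D H (7): add — endpoints in different components.
E G (7): add — endpoints in different components.
E F (9): skip — E and F already connected.
F G (12): skip — F and G already connected.
A C (13): add — endpoints in different components.
Edges rejected before the tree was complete: 2.

2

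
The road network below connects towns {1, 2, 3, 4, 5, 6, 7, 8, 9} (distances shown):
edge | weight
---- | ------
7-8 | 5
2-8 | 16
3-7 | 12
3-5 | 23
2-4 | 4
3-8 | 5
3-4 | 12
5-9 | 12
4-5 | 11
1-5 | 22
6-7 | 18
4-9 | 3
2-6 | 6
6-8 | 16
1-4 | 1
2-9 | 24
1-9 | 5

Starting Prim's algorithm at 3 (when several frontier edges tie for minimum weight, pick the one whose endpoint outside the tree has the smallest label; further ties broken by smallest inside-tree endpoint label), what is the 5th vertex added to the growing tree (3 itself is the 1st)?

1

Prim's algorithm from 3:
Step 1: cheapest edge leaving the tree is 3-8 (5); add 8.
Step 2: cheapest edge leaving the tree is 7-8 (5); add 7.
Step 3: cheapest edge leaving the tree is 3-4 (12); add 4.
Step 4: cheapest edge leaving the tree is 1-4 (1); add 1.
Step 5: cheapest edge leaving the tree is 4-9 (3); add 9.
Step 6: cheapest edge leaving the tree is 2-4 (4); add 2.
Step 7: cheapest edge leaving the tree is 2-6 (6); add 6.
Step 8: cheapest edge leaving the tree is 4-5 (11); add 5.
Vertex order: 3, 8, 7, 4, 1, 9, 2, 6, 5. The 5th vertex is 1.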